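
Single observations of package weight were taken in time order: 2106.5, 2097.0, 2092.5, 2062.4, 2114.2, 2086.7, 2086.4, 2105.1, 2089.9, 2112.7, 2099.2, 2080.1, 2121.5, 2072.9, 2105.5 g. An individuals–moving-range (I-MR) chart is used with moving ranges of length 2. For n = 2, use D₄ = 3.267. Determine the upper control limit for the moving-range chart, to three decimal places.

78.315

Moving ranges: 9.5, 4.5, 30.1, 51.8, 27.5, 0.3, 18.7, 15.2, 22.8, 13.5, 19.1, 41.4, 48.6, 32.6; M̄R̄ = 335.6000 / 14 = 23.9714
UCL_MR = D₄·M̄R̄ = 3.267 × 23.9714 = 78.3147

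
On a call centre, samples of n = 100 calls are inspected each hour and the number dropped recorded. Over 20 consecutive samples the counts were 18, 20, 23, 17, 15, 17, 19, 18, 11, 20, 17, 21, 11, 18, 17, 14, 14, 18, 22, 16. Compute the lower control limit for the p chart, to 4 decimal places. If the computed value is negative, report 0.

0.0595

p̄ = Σdᵢ / (k·n) = 346 / (20 × 100) = 0.17300
LCL = p̄ − 3·√(p̄(1−p̄)/n) = 0.17300 − 3 × 0.03782 = 0.05953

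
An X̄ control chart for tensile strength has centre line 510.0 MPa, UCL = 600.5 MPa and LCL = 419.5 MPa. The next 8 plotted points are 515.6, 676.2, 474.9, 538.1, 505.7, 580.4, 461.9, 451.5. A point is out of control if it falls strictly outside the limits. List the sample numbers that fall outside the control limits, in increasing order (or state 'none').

2

Compare each point to [419.5, 600.5]: sample 2 = 676.2 > UCL.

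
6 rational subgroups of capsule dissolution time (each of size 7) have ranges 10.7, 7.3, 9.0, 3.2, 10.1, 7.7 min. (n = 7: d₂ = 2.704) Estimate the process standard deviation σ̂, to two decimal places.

R̄ = (10.7 + 7.3 + 9.0 + 3.2 + 10.1 + 7.7) / 6 = 8.0000
σ̂ = R̄ / d₂ = 8.0000 / 2.704 = 2.9586

2.96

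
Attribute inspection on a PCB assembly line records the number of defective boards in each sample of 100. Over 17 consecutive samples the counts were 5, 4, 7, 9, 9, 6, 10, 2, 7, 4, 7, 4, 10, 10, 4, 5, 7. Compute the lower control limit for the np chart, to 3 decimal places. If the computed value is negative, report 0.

0.000

p̄ = Σdᵢ / (k·n) = 110 / (17 × 100) = 0.06471
LCL = np̄ − 3·√(np̄(1−p̄)) = 6.4706 − 3 × 2.4601 = -0.9096 → 0 (negative, so LCL = 0)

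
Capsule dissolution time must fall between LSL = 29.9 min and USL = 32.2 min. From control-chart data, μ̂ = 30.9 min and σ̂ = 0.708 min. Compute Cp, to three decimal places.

Cp = (USL − LSL) / (6σ̂) = (32.2 − 29.9) / (6 × 0.708) = 2.3000 / 4.2480 = 0.5414

0.541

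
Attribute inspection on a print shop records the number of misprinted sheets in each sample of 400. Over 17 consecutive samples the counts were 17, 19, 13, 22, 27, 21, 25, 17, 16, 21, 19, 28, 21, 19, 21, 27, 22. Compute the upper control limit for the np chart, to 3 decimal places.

34.229

p̄ = Σdᵢ / (k·n) = 355 / (17 × 400) = 0.05221
UCL = np̄ + 3·√(np̄(1−p̄)) = 20.8824 + 3 × √(20.8824×0.94779) = 20.8824 + 3 × 4.4488 = 34.2289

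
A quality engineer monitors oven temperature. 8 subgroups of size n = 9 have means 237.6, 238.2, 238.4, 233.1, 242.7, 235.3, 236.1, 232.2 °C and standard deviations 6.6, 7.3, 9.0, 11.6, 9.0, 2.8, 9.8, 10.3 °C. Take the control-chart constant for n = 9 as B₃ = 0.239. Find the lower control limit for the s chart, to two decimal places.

1.98

s̄ = (6.6 + 7.3 + 9.0 + 11.6 + 9.0 + 2.8 + 9.8 + 10.3) / 8 = 8.3000
LCL_s = B₃·s̄ = 0.239 × 8.3000 = 1.9837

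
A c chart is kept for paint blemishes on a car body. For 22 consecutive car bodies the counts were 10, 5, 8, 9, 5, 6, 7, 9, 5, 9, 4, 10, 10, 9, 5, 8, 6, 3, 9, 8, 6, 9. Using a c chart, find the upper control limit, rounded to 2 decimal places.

15.36

c̄ = (10 + 5 + 8 + 9 + 5 + 6 + 7 + 9 + 5 + 9 + 4 + 10 + 10 + 9 + 5 + 8 + 6 + 3 + 9 + 8 + 6 + 9) / 22 = 160 / 22 = 7.2727
UCL = c̄ + 3√c̄ = 7.2727 + 3 × √7.2727 = 7.2727 + 3 × 2.6968 = 15.3631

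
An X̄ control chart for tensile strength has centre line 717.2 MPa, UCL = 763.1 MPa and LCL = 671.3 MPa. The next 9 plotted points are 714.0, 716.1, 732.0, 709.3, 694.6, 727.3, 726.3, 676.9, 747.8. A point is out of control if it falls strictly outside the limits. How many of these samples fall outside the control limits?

0

All 9 points lie within [671.3, 763.1].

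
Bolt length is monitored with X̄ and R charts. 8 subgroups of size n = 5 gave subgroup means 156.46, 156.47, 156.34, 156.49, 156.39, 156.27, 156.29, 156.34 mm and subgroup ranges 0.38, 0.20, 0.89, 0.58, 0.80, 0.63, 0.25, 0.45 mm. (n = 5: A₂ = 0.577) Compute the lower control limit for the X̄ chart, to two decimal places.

X̄̄ = (156.46 + 156.47 + 156.34 + 156.49 + 156.39 + 156.27 + 156.29 + 156.34) / 8 = 1251.0500 / 8 = 156.3812
R̄ = (0.38 + 0.20 + 0.89 + 0.58 + 0.80 + 0.63 + 0.25 + 0.45) / 8 = 4.1800 / 8 = 0.5225
LCL = X̄̄ − A₂·R̄ = 156.3812 − 0.577 × 0.5225 = 156.0798

156.08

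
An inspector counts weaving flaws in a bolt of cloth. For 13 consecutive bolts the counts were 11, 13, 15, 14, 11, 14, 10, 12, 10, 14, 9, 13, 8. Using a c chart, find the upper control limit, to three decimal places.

22.172

c̄ = (11 + 13 + 15 + 14 + 11 + 14 + 10 + 12 + 10 + 14 + 9 + 13 + 8) / 13 = 154 / 13 = 11.8462
UCL = c̄ + 3√c̄ = 11.8462 + 3 × √11.8462 = 11.8462 + 3 × 3.4418 = 22.1716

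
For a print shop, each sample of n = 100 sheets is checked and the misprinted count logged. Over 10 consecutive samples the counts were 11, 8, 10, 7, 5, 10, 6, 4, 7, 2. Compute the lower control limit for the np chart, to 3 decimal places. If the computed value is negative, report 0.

0.000

p̄ = Σdᵢ / (k·n) = 70 / (10 × 100) = 0.07000
LCL = np̄ − 3·√(np̄(1−p̄)) = 7.0000 − 3 × 2.5515 = -0.6544 → 0 (negative, so LCL = 0)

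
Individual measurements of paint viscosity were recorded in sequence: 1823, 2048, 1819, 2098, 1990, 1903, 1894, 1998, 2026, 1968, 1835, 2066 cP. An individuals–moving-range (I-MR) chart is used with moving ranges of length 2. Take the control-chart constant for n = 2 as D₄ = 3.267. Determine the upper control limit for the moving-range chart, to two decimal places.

Moving ranges: 225, 229, 279, 108, 87, 9, 104, 28, 58, 133, 231; M̄R̄ = 1491.0000 / 11 = 135.5455
UCL_MR = D₄·M̄R̄ = 3.267 × 135.5455 = 442.8270

442.83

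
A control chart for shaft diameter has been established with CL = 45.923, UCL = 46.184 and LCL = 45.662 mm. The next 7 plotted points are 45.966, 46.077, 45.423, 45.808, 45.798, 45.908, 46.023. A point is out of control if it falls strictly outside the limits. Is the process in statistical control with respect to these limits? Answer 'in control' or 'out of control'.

out of control

Compare each point to [45.662, 46.184]: sample 3 = 45.423 < LCL.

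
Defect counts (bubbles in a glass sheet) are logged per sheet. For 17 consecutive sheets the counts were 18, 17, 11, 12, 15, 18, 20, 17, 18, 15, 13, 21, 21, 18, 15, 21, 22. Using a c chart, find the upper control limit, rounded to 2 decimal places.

c̄ = (18 + 17 + 11 + 12 + 15 + 18 + 20 + 17 + 18 + 15 + 13 + 21 + 21 + 18 + 15 + 21 + 22) / 17 = 292 / 17 = 17.1765
UCL = c̄ + 3√c̄ = 17.1765 + 3 × √17.1765 = 17.1765 + 3 × 4.1445 = 29.6098

29.61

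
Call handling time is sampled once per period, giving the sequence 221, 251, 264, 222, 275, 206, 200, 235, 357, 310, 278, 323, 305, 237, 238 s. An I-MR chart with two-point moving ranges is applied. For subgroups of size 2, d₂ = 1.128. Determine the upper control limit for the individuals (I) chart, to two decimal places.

X̄ = (221 + 251 + 264 + 222 + 275 + 206 + 200 + 235 + 357 + 310 + 278 + 323 + 305 + 237 + 238) / 15 = 261.4667
Moving ranges: 30, 13, 42, 53, 69, 6, 35, 122, 47, 32, 45, 18, 68, 1; M̄R̄ = 581.0000 / 14 = 41.5000
UCL = X̄ + 3·M̄R̄/d₂ = 261.4667 + 3 × 41.5000 / 1.128 = 371.8390

371.84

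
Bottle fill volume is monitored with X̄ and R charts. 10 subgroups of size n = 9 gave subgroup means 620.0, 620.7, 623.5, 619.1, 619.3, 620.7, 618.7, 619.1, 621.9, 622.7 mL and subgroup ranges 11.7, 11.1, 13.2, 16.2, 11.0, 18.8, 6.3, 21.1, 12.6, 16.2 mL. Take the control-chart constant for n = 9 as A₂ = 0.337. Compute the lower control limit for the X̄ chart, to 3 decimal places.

615.913

X̄̄ = (620.0 + 620.7 + 623.5 + 619.1 + 619.3 + 620.7 + 618.7 + 619.1 + 621.9 + 622.7) / 10 = 6205.7000 / 10 = 620.5700
R̄ = (11.7 + 11.1 + 13.2 + 16.2 + 11.0 + 18.8 + 6.3 + 21.1 + 12.6 + 16.2) / 10 = 138.2000 / 10 = 13.8200
LCL = X̄̄ − A₂·R̄ = 620.5700 − 0.337 × 13.8200 = 615.9127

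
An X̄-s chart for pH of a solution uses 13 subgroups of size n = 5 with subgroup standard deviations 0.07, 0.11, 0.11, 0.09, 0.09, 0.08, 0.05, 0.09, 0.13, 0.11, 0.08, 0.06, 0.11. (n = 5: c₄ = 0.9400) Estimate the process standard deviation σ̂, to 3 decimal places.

0.097

s̄ = (0.07 + 0.11 + 0.11 + 0.09 + 0.09 + 0.08 + 0.05 + 0.09 + 0.13 + 0.11 + 0.08 + 0.06 + 0.11) / 13 = 0.0908
σ̂ = s̄ / c₄ = 0.0908 / 0.9400 = 0.0966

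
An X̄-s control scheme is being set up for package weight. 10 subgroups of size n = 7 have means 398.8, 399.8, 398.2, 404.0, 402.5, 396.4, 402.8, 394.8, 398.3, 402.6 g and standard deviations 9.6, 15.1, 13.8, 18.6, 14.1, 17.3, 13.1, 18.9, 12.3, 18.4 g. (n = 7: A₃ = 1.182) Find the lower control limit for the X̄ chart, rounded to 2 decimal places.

381.95

X̄̄ = (398.8 + 399.8 + 398.2 + 404.0 + 402.5 + 396.4 + 402.8 + 394.8 + 398.3 + 402.6) / 10 = 399.8200
s̄ = (9.6 + 15.1 + 13.8 + 18.6 + 14.1 + 17.3 + 13.1 + 18.9 + 12.3 + 18.4) / 10 = 15.1200
LCL = X̄̄ − A₃·s̄ = 399.8200 − 1.182 × 15.1200 = 381.9482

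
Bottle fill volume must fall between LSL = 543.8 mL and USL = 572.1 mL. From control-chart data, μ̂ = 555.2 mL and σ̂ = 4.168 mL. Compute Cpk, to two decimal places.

Cpu = (USL − μ̂) / (3σ̂) = (572.1 − 555.2) / (3 × 4.168) = 1.3516; Cpl = (μ̂ − LSL) / (3σ̂) = (555.2 − 543.8) / (3 × 4.168) = 0.9117; Cpk = min(Cpu, Cpl) = 0.9117

0.91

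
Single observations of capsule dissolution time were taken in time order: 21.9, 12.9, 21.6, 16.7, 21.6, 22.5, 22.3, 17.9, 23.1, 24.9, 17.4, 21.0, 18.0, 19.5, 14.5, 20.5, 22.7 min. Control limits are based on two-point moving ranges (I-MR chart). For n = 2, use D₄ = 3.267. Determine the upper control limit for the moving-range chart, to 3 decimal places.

14.048

Moving ranges: 9.0, 8.7, 4.9, 4.9, 0.9, 0.2, 4.4, 5.2, 1.8, 7.5, 3.6, 3.0, 1.5, 5.0, 6.0, 2.2; M̄R̄ = 68.8000 / 16 = 4.3000
UCL_MR = D₄·M̄R̄ = 3.267 × 4.3000 = 14.0481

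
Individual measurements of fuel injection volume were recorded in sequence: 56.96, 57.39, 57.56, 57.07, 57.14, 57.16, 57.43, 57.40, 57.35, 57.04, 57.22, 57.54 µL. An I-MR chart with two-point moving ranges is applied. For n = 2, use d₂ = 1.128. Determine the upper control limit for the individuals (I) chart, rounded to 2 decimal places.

57.84

X̄ = (56.96 + 57.39 + 57.56 + 57.07 + 57.14 + 57.16 + 57.43 + 57.40 + 57.35 + 57.04 + 57.22 + 57.54) / 12 = 57.2717
Moving ranges: 0.43, 0.17, 0.49, 0.07, 0.02, 0.27, 0.03, 0.05, 0.31, 0.18, 0.32; M̄R̄ = 2.3400 / 11 = 0.2127
UCL = X̄ + 3·M̄R̄/d₂ = 57.2717 + 3 × 0.2127 / 1.128 = 57.8374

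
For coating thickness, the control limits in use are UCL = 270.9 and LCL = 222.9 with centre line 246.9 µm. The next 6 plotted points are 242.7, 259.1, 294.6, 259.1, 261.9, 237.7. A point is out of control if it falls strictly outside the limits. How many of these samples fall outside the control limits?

Compare each point to [222.9, 270.9]: sample 3 = 294.6 > UCL.

1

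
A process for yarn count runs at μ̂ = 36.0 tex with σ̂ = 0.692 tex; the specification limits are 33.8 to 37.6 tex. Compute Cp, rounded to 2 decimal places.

Cp = (USL − LSL) / (6σ̂) = (37.6 − 33.8) / (6 × 0.692) = 3.8000 / 4.1520 = 0.9152

0.92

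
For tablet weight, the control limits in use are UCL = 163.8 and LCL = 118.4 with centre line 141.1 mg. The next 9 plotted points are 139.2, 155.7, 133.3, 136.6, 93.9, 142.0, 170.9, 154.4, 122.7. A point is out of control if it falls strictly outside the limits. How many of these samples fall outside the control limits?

2

Compare each point to [118.4, 163.8]: sample 5 = 93.9 < LCL; sample 7 = 170.9 > UCL.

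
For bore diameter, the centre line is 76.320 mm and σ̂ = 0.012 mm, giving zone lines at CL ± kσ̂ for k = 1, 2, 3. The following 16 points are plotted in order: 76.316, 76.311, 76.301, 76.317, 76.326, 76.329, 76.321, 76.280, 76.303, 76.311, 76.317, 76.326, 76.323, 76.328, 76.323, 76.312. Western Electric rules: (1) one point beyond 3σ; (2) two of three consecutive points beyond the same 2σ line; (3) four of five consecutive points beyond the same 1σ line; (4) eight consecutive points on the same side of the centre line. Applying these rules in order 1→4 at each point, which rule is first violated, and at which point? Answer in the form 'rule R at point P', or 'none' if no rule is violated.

Zone of each point (C = within 1σ̂, B = 1σ̂–2σ̂, A = 2σ̂–3σ̂, * = beyond 3σ̂; sign = side of CL): 1:-C, 2:-C, 3:-B, 4:-C, 5:+C, 6:+C, 7:+C, 8:-*, 9:-B, 10:-C, 11:-C, 12:+C, 13:+C, 14:+C, 15:+C, 16:-C
Rule 1 (one point beyond the 3σ limits) is satisfied at point 8.

rule 1 at point 8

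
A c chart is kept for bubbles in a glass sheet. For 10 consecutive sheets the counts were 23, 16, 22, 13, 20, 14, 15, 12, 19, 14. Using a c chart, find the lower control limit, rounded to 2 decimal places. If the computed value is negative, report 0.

4.50

c̄ = (23 + 16 + 22 + 13 + 20 + 14 + 15 + 12 + 19 + 14) / 10 = 168 / 10 = 16.8000
LCL = c̄ − 3√c̄ = 16.8000 − 3 × 4.0988 = 4.5037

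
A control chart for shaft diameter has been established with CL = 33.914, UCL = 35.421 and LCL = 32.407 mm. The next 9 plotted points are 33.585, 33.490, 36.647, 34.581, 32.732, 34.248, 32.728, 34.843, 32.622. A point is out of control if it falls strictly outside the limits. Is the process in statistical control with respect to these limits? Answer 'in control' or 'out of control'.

Compare each point to [32.407, 35.421]: sample 3 = 36.647 > UCL.

out of control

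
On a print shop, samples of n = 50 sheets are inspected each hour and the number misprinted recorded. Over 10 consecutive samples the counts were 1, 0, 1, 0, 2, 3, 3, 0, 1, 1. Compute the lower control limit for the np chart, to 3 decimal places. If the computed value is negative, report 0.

0.000

p̄ = Σdᵢ / (k·n) = 12 / (10 × 50) = 0.02400
LCL = np̄ − 3·√(np̄(1−p̄)) = 1.2000 − 3 × 1.0822 = -2.0467 → 0 (negative, so LCL = 0)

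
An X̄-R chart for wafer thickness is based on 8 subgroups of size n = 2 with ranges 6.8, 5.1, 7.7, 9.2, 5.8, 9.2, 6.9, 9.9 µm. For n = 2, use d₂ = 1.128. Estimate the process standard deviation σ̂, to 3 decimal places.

6.715

R̄ = (6.8 + 5.1 + 7.7 + 9.2 + 5.8 + 9.2 + 6.9 + 9.9) / 8 = 7.5750
σ̂ = R̄ / d₂ = 7.5750 / 1.128 = 6.7154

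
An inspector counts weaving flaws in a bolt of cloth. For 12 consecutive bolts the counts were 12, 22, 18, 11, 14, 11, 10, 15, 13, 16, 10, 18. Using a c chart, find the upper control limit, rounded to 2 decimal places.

25.46

c̄ = (12 + 22 + 18 + 11 + 14 + 11 + 10 + 15 + 13 + 16 + 10 + 18) / 12 = 170 / 12 = 14.1667
UCL = c̄ + 3√c̄ = 14.1667 + 3 × √14.1667 = 14.1667 + 3 × 3.7639 = 25.4583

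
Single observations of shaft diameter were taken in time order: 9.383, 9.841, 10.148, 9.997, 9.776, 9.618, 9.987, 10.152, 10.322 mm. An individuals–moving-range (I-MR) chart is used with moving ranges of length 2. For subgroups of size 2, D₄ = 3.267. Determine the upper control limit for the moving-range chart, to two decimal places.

0.82

Moving ranges: 0.458, 0.307, 0.151, 0.221, 0.158, 0.369, 0.165, 0.170; M̄R̄ = 1.9990 / 8 = 0.2499
UCL_MR = D₄·M̄R̄ = 3.267 × 0.2499 = 0.8163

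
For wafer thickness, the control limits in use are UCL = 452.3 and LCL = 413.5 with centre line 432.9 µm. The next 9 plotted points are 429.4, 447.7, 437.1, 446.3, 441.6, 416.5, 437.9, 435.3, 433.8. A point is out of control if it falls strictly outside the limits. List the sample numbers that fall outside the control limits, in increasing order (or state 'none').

none

All 9 points lie within [413.5, 452.3].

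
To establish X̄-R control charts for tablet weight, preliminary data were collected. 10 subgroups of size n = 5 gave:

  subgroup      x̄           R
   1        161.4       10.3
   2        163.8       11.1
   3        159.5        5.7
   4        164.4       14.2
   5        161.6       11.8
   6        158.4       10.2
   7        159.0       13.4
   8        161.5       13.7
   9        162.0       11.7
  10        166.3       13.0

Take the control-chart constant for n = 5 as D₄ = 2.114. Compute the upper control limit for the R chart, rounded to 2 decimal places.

24.33

R̄ = (10.3 + 11.1 + 5.7 + 14.2 + 11.8 + 10.2 + 13.4 + 13.7 + 11.7 + 13.0) / 10 = 115.1000 / 10 = 11.5100
UCL_R = D₄·R̄ = 2.114 × 11.5100 = 24.3321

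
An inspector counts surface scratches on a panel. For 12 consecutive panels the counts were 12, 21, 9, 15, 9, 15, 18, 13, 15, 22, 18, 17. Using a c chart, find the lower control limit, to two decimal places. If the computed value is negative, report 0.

3.59

c̄ = (12 + 21 + 9 + 15 + 9 + 15 + 18 + 13 + 15 + 22 + 18 + 17) / 12 = 184 / 12 = 15.3333
LCL = c̄ − 3√c̄ = 15.3333 − 3 × 3.9158 = 3.5860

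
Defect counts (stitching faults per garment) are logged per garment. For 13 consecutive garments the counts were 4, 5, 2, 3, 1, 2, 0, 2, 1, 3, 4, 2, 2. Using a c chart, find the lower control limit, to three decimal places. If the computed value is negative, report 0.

0.000

c̄ = (4 + 5 + 2 + 3 + 1 + 2 + 0 + 2 + 1 + 3 + 4 + 2 + 2) / 13 = 31 / 13 = 2.3846
LCL = c̄ − 3√c̄ = 2.3846 − 3 × 1.5442 = -2.2480 → 0 (cannot be negative)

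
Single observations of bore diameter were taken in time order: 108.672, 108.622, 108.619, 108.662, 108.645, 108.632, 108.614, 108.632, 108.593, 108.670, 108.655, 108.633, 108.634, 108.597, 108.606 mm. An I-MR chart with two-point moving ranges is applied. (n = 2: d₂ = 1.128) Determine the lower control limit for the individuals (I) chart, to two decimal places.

108.56

X̄ = (108.672 + 108.622 + 108.619 + 108.662 + 108.645 + 108.632 + 108.614 + 108.632 + 108.593 + 108.670 + 108.655 + 108.633 + 108.634 + 108.597 + 108.606) / 15 = 108.6324
Moving ranges: 0.050, 0.003, 0.043, 0.017, 0.013, 0.018, 0.018, 0.039, 0.077, 0.015, 0.022, 0.001, 0.037, 0.009; M̄R̄ = 0.3620 / 14 = 0.0259
LCL = X̄ − 3·M̄R̄/d₂ = 108.6324 − 3 × 0.0259 / 1.128 = 108.5636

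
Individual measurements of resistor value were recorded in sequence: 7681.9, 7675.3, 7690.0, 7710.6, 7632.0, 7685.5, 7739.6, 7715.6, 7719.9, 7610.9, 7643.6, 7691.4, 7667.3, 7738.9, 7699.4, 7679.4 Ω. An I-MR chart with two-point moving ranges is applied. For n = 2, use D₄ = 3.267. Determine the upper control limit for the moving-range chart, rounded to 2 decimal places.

130.92

Moving ranges: 6.6, 14.7, 20.6, 78.6, 53.5, 54.1, 24.0, 4.3, 109.0, 32.7, 47.8, 24.1, 71.6, 39.5, 20.0; M̄R̄ = 601.1000 / 15 = 40.0733
UCL_MR = D₄·M̄R̄ = 3.267 × 40.0733 = 130.9196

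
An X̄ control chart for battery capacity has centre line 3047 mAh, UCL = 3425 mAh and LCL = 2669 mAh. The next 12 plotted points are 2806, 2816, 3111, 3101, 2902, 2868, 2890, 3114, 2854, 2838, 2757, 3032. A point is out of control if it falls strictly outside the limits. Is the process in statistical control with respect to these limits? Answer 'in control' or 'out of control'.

in control

All 12 points lie within [2669, 3425].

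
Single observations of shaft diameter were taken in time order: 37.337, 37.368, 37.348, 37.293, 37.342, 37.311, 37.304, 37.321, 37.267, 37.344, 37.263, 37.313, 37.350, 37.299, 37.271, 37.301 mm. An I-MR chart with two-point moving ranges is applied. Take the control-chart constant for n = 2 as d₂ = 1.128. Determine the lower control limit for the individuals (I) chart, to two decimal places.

37.20

X̄ = (37.337 + 37.368 + 37.348 + 37.293 + 37.342 + 37.311 + 37.304 + 37.321 + 37.267 + 37.344 + 37.263 + 37.313 + 37.350 + 37.299 + 37.271 + 37.301) / 16 = 37.3145
Moving ranges: 0.031, 0.020, 0.055, 0.049, 0.031, 0.007, 0.017, 0.054, 0.077, 0.081, 0.050, 0.037, 0.051, 0.028, 0.030; M̄R̄ = 0.6180 / 15 = 0.0412
LCL = X̄ − 3·M̄R̄/d₂ = 37.3145 − 3 × 0.0412 / 1.128 = 37.2049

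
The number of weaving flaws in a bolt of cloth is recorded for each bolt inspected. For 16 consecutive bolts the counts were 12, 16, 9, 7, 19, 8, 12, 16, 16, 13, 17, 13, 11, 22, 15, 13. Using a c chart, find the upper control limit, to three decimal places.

c̄ = (12 + 16 + 9 + 7 + 19 + 8 + 12 + 16 + 16 + 13 + 17 + 13 + 11 + 22 + 15 + 13) / 16 = 219 / 16 = 13.6875
UCL = c̄ + 3√c̄ = 13.6875 + 3 × √13.6875 = 13.6875 + 3 × 3.6997 = 24.7865

24.786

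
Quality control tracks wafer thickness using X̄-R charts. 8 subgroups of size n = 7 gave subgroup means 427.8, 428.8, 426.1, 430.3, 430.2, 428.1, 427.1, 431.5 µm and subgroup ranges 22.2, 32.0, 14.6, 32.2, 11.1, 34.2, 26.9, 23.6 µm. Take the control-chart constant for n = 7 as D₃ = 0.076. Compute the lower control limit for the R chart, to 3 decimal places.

R̄ = (22.2 + 32.0 + 14.6 + 32.2 + 11.1 + 34.2 + 26.9 + 23.6) / 8 = 196.8000 / 8 = 24.6000
LCL_R = D₃·R̄ = 0.076 × 24.6000 = 1.8696

1.870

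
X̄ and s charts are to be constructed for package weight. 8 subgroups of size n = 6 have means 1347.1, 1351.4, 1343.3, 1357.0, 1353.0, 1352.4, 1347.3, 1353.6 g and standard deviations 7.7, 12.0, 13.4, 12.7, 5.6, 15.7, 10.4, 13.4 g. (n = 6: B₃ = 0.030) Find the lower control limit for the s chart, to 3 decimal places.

s̄ = (7.7 + 12.0 + 13.4 + 12.7 + 5.6 + 15.7 + 10.4 + 13.4) / 8 = 11.3625
LCL_s = B₃·s̄ = 0.030 × 11.3625 = 0.3409

0.341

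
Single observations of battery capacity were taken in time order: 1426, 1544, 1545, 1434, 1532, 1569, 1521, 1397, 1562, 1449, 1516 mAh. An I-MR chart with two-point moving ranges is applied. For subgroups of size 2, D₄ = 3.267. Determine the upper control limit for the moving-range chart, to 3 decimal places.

288.149

Moving ranges: 118, 1, 111, 98, 37, 48, 124, 165, 113, 67; M̄R̄ = 882.0000 / 10 = 88.2000
UCL_MR = D₄·M̄R̄ = 3.267 × 88.2000 = 288.1494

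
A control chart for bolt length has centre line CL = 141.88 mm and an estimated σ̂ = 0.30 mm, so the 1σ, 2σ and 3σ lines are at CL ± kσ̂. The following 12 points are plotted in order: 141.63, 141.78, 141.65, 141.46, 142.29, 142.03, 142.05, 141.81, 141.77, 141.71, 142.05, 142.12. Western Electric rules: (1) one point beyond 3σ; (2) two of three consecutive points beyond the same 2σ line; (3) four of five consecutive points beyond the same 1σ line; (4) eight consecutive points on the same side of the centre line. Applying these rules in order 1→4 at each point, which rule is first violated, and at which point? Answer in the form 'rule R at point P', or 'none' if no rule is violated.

Zone of each point (C = within 1σ̂, B = 1σ̂–2σ̂, A = 2σ̂–3σ̂, * = beyond 3σ̂; sign = side of CL): 1:-C, 2:-C, 3:-C, 4:-B, 5:+B, 6:+C, 7:+C, 8:-C, 9:-C, 10:-C, 11:+C, 12:+C
No rule fires across all 12 points.

none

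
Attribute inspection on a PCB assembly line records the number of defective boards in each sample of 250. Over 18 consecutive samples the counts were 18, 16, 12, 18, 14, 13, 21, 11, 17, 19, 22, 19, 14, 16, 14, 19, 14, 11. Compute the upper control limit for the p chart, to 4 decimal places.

p̄ = Σdᵢ / (k·n) = 288 / (18 × 250) = 0.06400
UCL = p̄ + 3·√(p̄(1−p̄)/n) = 0.06400 + 3 × √(0.06400×0.93600/250) = 0.06400 + 3 × 0.01548 = 0.11044

0.1104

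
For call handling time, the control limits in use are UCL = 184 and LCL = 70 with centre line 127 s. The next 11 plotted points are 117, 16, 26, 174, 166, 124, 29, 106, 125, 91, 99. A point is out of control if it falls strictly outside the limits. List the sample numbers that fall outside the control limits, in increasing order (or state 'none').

Compare each point to [70, 184]: sample 2 = 16 < LCL; sample 3 = 26 < LCL; sample 7 = 29 < LCL.

2, 3, 7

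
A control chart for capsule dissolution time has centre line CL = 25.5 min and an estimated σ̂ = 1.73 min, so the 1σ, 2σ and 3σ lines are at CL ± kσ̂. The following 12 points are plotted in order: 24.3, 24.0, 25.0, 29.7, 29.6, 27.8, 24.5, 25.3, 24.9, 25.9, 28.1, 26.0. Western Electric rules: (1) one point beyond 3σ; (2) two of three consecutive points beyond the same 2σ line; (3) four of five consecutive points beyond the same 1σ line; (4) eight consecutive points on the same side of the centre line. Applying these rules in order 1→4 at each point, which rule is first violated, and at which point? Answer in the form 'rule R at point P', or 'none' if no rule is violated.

rule 2 at point 5

Zone of each point (C = within 1σ̂, B = 1σ̂–2σ̂, A = 2σ̂–3σ̂, * = beyond 3σ̂; sign = side of CL): 1:-C, 2:-C, 3:-C, 4:+A, 5:+A, 6:+B, 7:-C, 8:-C, 9:-C, 10:+C, 11:+B, 12:+C
Rule 2 (two of three consecutive points beyond the same 2σ limit) is satisfied at point 5.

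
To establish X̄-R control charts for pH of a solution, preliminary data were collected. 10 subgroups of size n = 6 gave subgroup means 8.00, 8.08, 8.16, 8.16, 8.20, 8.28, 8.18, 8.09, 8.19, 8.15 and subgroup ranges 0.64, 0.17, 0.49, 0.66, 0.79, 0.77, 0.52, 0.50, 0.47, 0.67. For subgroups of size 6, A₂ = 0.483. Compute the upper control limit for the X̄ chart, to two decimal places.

X̄̄ = (8.00 + 8.08 + 8.16 + 8.16 + 8.20 + 8.28 + 8.18 + 8.09 + 8.19 + 8.15) / 10 = 81.4900 / 10 = 8.1490
R̄ = (0.64 + 0.17 + 0.49 + 0.66 + 0.79 + 0.77 + 0.52 + 0.50 + 0.47 + 0.67) / 10 = 5.6800 / 10 = 0.5680
UCL = X̄̄ + A₂·R̄ = 8.1490 + 0.483 × 0.5680 = 8.4233

8.42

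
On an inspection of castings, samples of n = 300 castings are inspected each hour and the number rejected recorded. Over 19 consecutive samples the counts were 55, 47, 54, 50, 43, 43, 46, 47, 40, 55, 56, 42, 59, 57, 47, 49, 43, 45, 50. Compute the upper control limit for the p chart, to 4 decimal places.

p̄ = Σdᵢ / (k·n) = 928 / (19 × 300) = 0.16281
UCL = p̄ + 3·√(p̄(1−p̄)/n) = 0.16281 + 3 × √(0.16281×0.83719/300) = 0.16281 + 3 × 0.02132 = 0.22675

0.2268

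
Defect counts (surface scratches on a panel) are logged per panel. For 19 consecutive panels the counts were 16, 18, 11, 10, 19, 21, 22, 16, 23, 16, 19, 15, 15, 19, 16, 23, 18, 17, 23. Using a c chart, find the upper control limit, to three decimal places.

30.371

c̄ = (16 + 18 + 11 + 10 + 19 + 21 + 22 + 16 + 23 + 16 + 19 + 15 + 15 + 19 + 16 + 23 + 18 + 17 + 23) / 19 = 337 / 19 = 17.7368
UCL = c̄ + 3√c̄ = 17.7368 + 3 × √17.7368 = 17.7368 + 3 × 4.2115 = 30.3714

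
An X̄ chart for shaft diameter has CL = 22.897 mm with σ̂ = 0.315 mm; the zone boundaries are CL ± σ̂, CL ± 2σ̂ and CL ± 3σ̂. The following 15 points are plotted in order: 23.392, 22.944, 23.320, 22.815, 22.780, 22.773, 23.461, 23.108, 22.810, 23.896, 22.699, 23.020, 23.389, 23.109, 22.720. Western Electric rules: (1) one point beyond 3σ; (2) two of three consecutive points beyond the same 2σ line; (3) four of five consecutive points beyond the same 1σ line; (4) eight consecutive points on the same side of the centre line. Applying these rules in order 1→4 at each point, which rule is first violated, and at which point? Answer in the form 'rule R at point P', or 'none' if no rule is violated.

Zone of each point (C = within 1σ̂, B = 1σ̂–2σ̂, A = 2σ̂–3σ̂, * = beyond 3σ̂; sign = side of CL): 1:+B, 2:+C, 3:+B, 4:-C, 5:-C, 6:-C, 7:+B, 8:+C, 9:-C, 10:+*, 11:-C, 12:+C, 13:+B, 14:+C, 15:-C
Rule 1 (one point beyond the 3σ limits) is satisfied at point 10.

rule 1 at point 10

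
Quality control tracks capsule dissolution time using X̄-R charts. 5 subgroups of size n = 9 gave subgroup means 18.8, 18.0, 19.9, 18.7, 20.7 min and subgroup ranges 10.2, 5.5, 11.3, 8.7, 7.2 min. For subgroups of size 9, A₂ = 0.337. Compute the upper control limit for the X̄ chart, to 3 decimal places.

X̄̄ = (18.8 + 18.0 + 19.9 + 18.7 + 20.7) / 5 = 96.1000 / 5 = 19.2200
R̄ = (10.2 + 5.5 + 11.3 + 8.7 + 7.2) / 5 = 42.9000 / 5 = 8.5800
UCL = X̄̄ + A₂·R̄ = 19.2200 + 0.337 × 8.5800 = 22.1115

22.111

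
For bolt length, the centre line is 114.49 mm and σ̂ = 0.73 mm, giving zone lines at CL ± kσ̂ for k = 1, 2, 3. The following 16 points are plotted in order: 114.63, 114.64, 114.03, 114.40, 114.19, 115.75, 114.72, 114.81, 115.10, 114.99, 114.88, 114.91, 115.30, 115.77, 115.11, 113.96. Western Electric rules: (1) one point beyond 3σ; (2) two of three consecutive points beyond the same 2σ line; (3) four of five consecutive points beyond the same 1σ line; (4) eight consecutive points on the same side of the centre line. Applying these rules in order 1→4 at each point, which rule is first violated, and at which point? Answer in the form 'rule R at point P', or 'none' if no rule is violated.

rule 4 at point 13

Zone of each point (C = within 1σ̂, B = 1σ̂–2σ̂, A = 2σ̂–3σ̂, * = beyond 3σ̂; sign = side of CL): 1:+C, 2:+C, 3:-C, 4:-C, 5:-C, 6:+B, 7:+C, 8:+C, 9:+C, 10:+C, 11:+C, 12:+C, 13:+B, 14:+B, 15:+C, 16:-C
Rule 4 (eight consecutive points on the same side of the centre line) is satisfied at point 13.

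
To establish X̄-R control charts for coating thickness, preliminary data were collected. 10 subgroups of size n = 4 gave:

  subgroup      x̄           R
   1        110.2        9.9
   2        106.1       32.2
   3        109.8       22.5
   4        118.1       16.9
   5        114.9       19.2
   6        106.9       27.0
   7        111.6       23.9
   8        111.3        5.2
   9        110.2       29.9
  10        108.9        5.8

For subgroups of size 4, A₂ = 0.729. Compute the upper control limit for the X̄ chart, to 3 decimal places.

X̄̄ = (110.2 + 106.1 + 109.8 + 118.1 + 114.9 + 106.9 + 111.6 + 111.3 + 110.2 + 108.9) / 10 = 1108.0000 / 10 = 110.8000
R̄ = (9.9 + 32.2 + 22.5 + 16.9 + 19.2 + 27.0 + 23.9 + 5.2 + 29.9 + 5.8) / 10 = 192.5000 / 10 = 19.2500
UCL = X̄̄ + A₂·R̄ = 110.8000 + 0.729 × 19.2500 = 124.8332

124.833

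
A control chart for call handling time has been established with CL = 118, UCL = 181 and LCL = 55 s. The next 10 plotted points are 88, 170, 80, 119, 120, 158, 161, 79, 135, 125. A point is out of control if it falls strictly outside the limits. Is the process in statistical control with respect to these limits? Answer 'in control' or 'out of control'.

in control

All 10 points lie within [55, 181].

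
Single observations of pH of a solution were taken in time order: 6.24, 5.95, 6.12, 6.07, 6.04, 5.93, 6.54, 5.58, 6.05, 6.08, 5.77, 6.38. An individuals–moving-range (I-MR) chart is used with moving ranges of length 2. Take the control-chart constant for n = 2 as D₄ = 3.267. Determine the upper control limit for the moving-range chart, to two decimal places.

1.08

Moving ranges: 0.29, 0.17, 0.05, 0.03, 0.11, 0.61, 0.96, 0.47, 0.03, 0.31, 0.61; M̄R̄ = 3.6400 / 11 = 0.3309
UCL_MR = D₄·M̄R̄ = 3.267 × 0.3309 = 1.0811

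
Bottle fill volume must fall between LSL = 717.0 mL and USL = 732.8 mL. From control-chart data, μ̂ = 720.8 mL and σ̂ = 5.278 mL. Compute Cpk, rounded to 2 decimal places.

0.24

Cpu = (USL − μ̂) / (3σ̂) = (732.8 − 720.8) / (3 × 5.278) = 0.7579; Cpl = (μ̂ − LSL) / (3σ̂) = (720.8 − 717.0) / (3 × 5.278) = 0.2400; Cpk = min(Cpu, Cpl) = 0.2400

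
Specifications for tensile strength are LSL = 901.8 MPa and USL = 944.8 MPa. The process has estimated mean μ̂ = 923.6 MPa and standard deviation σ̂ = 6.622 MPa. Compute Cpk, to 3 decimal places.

1.067

Cpu = (USL − μ̂) / (3σ̂) = (944.8 − 923.6) / (3 × 6.622) = 1.0671; Cpl = (μ̂ − LSL) / (3σ̂) = (923.6 − 901.8) / (3 × 6.622) = 1.0974; Cpk = min(Cpu, Cpl) = 1.0671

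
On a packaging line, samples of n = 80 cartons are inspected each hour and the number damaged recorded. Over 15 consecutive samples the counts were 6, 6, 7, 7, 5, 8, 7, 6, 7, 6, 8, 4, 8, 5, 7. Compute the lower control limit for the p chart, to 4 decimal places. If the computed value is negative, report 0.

0.0000

p̄ = Σdᵢ / (k·n) = 97 / (15 × 80) = 0.08083
LCL = p̄ − 3·√(p̄(1−p̄)/n) = 0.08083 − 3 × 0.03048 = -0.01059 → 0 (negative, so LCL = 0)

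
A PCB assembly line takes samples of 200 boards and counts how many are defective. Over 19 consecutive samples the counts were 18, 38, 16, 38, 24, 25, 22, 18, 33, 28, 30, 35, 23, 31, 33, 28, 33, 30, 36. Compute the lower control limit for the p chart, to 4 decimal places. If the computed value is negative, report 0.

p̄ = Σdᵢ / (k·n) = 539 / (19 × 200) = 0.14184
LCL = p̄ − 3·√(p̄(1−p̄)/n) = 0.14184 − 3 × 0.02467 = 0.06783

0.0678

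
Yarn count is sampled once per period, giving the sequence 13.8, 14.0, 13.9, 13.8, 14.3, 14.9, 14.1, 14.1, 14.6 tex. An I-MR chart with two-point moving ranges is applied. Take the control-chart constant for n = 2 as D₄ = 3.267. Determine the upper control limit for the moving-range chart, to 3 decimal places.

Moving ranges: 0.2, 0.1, 0.1, 0.5, 0.6, 0.8, 0.0, 0.5; M̄R̄ = 2.8000 / 8 = 0.3500
UCL_MR = D₄·M̄R̄ = 3.267 × 0.3500 = 1.1434

1.143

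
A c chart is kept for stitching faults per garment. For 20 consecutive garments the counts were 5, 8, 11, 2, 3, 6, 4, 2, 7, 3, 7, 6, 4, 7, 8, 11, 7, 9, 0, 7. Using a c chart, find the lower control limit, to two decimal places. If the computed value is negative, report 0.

0.00

c̄ = (5 + 8 + 11 + 2 + 3 + 6 + 4 + 2 + 7 + 3 + 7 + 6 + 4 + 7 + 8 + 11 + 7 + 9 + 0 + 7) / 20 = 117 / 20 = 5.8500
LCL = c̄ − 3√c̄ = 5.8500 − 3 × 2.4187 = -1.4060 → 0 (cannot be negative)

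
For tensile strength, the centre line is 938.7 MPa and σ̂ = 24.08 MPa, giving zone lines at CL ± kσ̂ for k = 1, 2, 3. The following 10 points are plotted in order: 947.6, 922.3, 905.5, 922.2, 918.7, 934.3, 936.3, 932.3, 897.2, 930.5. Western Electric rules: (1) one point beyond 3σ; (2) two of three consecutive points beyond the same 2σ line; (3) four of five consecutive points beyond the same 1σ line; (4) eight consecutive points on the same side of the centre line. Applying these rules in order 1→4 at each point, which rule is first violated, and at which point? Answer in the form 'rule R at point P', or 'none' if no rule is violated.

rule 4 at point 9

Zone of each point (C = within 1σ̂, B = 1σ̂–2σ̂, A = 2σ̂–3σ̂, * = beyond 3σ̂; sign = side of CL): 1:+C, 2:-C, 3:-B, 4:-C, 5:-C, 6:-C, 7:-C, 8:-C, 9:-B, 10:-C
Rule 4 (eight consecutive points on the same side of the centre line) is satisfied at point 9.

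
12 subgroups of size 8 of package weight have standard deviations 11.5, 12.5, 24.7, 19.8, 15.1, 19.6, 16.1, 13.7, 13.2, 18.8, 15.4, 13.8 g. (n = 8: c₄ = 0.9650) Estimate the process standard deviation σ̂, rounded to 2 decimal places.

16.77

s̄ = (11.5 + 12.5 + 24.7 + 19.8 + 15.1 + 19.6 + 16.1 + 13.7 + 13.2 + 18.8 + 15.4 + 13.8) / 12 = 16.1833
σ̂ = s̄ / c₄ = 16.1833 / 0.9650 = 16.7703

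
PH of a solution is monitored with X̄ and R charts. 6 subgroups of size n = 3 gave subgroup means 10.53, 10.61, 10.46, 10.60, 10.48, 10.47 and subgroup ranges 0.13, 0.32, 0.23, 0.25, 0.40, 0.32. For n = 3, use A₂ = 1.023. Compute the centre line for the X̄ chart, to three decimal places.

10.525

X̄̄ = (10.53 + 10.61 + 10.46 + 10.60 + 10.48 + 10.47) / 6 = 63.1500 / 6 = 10.5250
CL = X̄̄ = 10.5250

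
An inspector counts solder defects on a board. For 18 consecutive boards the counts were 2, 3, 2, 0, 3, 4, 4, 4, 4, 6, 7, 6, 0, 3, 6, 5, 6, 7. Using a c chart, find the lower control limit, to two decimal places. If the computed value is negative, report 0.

c̄ = (2 + 3 + 2 + 0 + 3 + 4 + 4 + 4 + 4 + 6 + 7 + 6 + 0 + 3 + 6 + 5 + 6 + 7) / 18 = 72 / 18 = 4.0000
LCL = c̄ − 3√c̄ = 4.0000 − 3 × 2.0000 = -2.0000 → 0 (cannot be negative)

0.00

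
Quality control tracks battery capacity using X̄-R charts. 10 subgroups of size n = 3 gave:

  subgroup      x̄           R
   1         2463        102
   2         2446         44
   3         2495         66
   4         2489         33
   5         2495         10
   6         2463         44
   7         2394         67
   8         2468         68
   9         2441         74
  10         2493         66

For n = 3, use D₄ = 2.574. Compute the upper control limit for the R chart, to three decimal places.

147.748

R̄ = (102 + 44 + 66 + 33 + 10 + 44 + 67 + 68 + 74 + 66) / 10 = 574.0000 / 10 = 57.4000
UCL_R = D₄·R̄ = 2.574 × 57.4000 = 147.7476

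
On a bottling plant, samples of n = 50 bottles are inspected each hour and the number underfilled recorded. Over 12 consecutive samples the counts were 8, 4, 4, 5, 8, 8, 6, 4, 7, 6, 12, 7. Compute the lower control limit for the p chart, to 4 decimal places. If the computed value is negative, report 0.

0.0000

p̄ = Σdᵢ / (k·n) = 79 / (12 × 50) = 0.13167
LCL = p̄ − 3·√(p̄(1−p̄)/n) = 0.13167 − 3 × 0.04782 = -0.01179 → 0 (negative, so LCL = 0)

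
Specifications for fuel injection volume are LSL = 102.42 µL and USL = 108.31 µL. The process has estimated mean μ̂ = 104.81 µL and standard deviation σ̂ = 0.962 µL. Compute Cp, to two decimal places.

1.02

Cp = (USL − LSL) / (6σ̂) = (108.31 − 102.42) / (6 × 0.962) = 5.8900 / 5.7720 = 1.0204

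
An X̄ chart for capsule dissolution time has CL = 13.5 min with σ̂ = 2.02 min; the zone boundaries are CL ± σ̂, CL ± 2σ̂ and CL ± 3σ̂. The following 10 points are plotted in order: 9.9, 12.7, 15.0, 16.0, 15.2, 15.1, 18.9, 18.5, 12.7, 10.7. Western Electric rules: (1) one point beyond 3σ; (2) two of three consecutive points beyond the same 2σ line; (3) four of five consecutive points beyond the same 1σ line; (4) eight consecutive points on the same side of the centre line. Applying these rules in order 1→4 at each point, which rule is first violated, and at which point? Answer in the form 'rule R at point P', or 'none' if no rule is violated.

rule 2 at point 8

Zone of each point (C = within 1σ̂, B = 1σ̂–2σ̂, A = 2σ̂–3σ̂, * = beyond 3σ̂; sign = side of CL): 1:-B, 2:-C, 3:+C, 4:+B, 5:+C, 6:+C, 7:+A, 8:+A, 9:-C, 10:-B
Rule 2 (two of three consecutive points beyond the same 2σ limit) is satisfied at point 8.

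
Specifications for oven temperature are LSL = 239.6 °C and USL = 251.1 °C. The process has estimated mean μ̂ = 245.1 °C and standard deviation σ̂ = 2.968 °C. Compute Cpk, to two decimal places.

Cpu = (USL − μ̂) / (3σ̂) = (251.1 − 245.1) / (3 × 2.968) = 0.6739; Cpl = (μ̂ − LSL) / (3σ̂) = (245.1 − 239.6) / (3 × 2.968) = 0.6177; Cpk = min(Cpu, Cpl) = 0.6177

0.62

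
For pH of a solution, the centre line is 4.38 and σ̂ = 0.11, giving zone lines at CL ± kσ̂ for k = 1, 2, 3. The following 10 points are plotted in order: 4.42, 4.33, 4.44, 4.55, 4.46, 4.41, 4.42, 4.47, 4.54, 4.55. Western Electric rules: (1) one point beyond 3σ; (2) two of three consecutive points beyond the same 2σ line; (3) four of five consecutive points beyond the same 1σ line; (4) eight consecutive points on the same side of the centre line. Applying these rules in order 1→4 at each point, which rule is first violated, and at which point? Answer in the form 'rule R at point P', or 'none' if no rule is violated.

rule 4 at point 10

Zone of each point (C = within 1σ̂, B = 1σ̂–2σ̂, A = 2σ̂–3σ̂, * = beyond 3σ̂; sign = side of CL): 1:+C, 2:-C, 3:+C, 4:+B, 5:+C, 6:+C, 7:+C, 8:+C, 9:+B, 10:+B
Rule 4 (eight consecutive points on the same side of the centre line) is satisfied at point 10.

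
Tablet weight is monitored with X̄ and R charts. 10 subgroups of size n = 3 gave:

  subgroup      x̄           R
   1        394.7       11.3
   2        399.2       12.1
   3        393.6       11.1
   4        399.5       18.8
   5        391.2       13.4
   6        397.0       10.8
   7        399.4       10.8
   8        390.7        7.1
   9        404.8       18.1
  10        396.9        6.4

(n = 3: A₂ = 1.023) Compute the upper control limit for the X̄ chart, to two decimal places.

X̄̄ = (394.7 + 399.2 + 393.6 + 399.5 + 391.2 + 397.0 + 399.4 + 390.7 + 404.8 + 396.9) / 10 = 3967.0000 / 10 = 396.7000
R̄ = (11.3 + 12.1 + 11.1 + 18.8 + 13.4 + 10.8 + 10.8 + 7.1 + 18.1 + 6.4) / 10 = 119.9000 / 10 = 11.9900
UCL = X̄̄ + A₂·R̄ = 396.7000 + 1.023 × 11.9900 = 408.9658

408.97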